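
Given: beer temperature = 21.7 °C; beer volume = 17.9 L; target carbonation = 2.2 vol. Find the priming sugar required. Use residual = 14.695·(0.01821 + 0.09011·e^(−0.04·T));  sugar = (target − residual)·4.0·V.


residual = 14.695·(0.01821 + 0.09011·e^(−0.04·21.7)) = 0.8235
sugar = (2.2 − 0.8235)·4.0·17.9

98.5597 g


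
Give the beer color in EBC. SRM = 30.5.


EBC = SRM · 1.97
EBC = 30.5 · 1.97

60.0850 EBC


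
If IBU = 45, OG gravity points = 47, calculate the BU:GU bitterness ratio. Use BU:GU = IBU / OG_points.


BU:GU = 45 / 47

0.9574


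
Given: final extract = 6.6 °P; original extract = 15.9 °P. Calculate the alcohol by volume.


SG = 259/(259 − P);  ABV = (OG − FG)·131.25
OG = 259/(259 − 15.9) = 1.0654
FG = 259/(259 − 6.6) = 1.0261
ABV = (1.0654 − 1.0261)·131.25

5.1524 % ABV


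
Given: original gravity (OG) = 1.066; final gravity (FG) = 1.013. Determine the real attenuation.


AA = (OG−FG)/(OG−1)·100;  RA = AA·0.8192
AA = (1.066 − 1.013)/(1.066 − 1)·100 = 80.3030
RA = 80.3030·0.8192

65.7842 %


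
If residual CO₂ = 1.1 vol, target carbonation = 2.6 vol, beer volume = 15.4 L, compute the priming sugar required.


sugar = (target − residual)·4.0·V
sugar = (2.6 − 1.1)·4.0·15.4

92.4000 g


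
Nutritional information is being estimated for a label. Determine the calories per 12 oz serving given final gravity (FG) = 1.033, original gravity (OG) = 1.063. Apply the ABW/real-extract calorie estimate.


ABW = (OG−FG)·131.25·0.79/FG;  °P = 259 − 259/SG (for OG→OE and FG→AE);  RE = 0.1808·OE + 0.8192·AE;  Cal = (6.9·ABW + 4·(RE−0.1))·FG·3.55
ABW = (1.063 − 1.033)·131.25·0.79/1.033 = 3.0113
OE = 259 − 259/1.063 = 15.3500 °P
AE = 259 − 259/1.033 = 8.2740 °P
RE = 0.1808·15.3500 + 0.8192·8.2740 = 9.5533 °P
Cal = (6.9·3.0113 + 4·(9.5533−0.1))·1.033·3.55

214.8614 kcal


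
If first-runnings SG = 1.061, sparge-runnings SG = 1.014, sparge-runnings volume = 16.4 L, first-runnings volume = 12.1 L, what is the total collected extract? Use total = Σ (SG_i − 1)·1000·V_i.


first = (1.061 − 1)·1000·12.1 = 738.1000
sparge = (1.014 − 1)·1000·16.4 = 229.6000
total = 738.1000 + 229.6000

967.7000 gravity·L


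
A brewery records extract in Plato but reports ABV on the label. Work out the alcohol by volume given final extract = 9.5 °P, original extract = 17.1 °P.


SG = 259/(259 − P);  ABV = (OG − FG)·131.25
OG = 259/(259 − 17.1) = 1.0707
FG = 259/(259 − 9.5) = 1.0381
ABV = (1.0707 − 1.0381)·131.25

4.2806 % ABV


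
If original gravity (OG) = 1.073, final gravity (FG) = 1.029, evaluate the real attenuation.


AA = (OG−FG)/(OG−1)·100;  RA = AA·0.8192
AA = (1.073 − 1.029)/(1.073 − 1)·100 = 60.2740
RA = 60.2740·0.8192

49.3764 %


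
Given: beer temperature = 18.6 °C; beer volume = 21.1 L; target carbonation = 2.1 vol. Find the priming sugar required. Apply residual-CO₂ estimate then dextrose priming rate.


residual = 14.695·(0.01821 + 0.09011·e^(−0.04·T));  sugar = (target − residual)·4.0·V
residual = 14.695·(0.01821 + 0.09011·e^(−0.04·18.6)) = 0.8969
sugar = (2.1 − 0.8969)·4.0·21.1

101.5457 g


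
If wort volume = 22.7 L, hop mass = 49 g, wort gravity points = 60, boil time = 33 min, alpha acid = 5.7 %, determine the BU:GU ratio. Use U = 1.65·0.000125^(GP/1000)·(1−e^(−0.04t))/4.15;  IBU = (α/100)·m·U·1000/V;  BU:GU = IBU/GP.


U = 1.65·0.000125^(60/1000)·(1−e^(−0.04·33))/4.15 = 0.1699
IBU = (5.7/100)·49·0.1699·1000/22.7 = 20.9083
BU:GU = 20.9083/60

0.3485


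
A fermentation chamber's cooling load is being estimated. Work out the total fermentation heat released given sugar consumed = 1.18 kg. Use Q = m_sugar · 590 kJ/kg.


Q = 1.18 · 590

696.2000 kJ


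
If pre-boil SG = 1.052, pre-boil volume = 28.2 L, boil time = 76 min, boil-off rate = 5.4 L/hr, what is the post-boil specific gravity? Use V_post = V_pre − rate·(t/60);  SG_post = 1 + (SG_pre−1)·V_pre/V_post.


V_post = 28.2 − 5.4·(76/60) = 21.3600
SG_post = 1 + (1.052 − 1)·28.2/21.3600

1.0687


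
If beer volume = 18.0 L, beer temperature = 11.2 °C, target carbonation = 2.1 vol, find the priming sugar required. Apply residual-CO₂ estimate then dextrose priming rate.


residual = 14.695·(0.01821 + 0.09011·e^(−0.04·T));  sugar = (target − residual)·4.0·V
residual = 14.695·(0.01821 + 0.09011·e^(−0.04·11.2)) = 1.1136
sugar = (2.1 − 1.1136)·4.0·18.0

71.0199 g


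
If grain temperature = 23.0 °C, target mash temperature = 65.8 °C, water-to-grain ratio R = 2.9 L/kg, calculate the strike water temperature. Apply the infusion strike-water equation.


T_strike = (0.41/R)·(T_mash − T_grain) + T_mash
T_strike = (0.41/2.9)·(65.8 − 23.0) + 65.8

71.8510 °C


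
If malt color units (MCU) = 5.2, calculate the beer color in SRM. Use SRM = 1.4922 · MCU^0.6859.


SRM = 1.4922 · 5.2^0.6859

4.6231 SRM


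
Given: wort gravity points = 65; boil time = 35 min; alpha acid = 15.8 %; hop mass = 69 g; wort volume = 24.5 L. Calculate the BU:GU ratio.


U = 1.65·0.000125^(GP/1000)·(1−e^(−0.04t))/4.15;  IBU = (α/100)·m·U·1000/V;  BU:GU = IBU/GP
U = 1.65·0.000125^(65/1000)·(1−e^(−0.04·35))/4.15 = 0.1670
IBU = (15.8/100)·69·0.1670·1000/24.5 = 74.3194
BU:GU = 74.3194/65

1.1434


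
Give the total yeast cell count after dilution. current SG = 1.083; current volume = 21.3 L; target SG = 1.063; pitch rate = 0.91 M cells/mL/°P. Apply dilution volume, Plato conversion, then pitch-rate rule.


V_w = V·((SG_c−1)/(SG_t−1)−1);  °P = 259 − 259/SG_t;  cells = rate·(V+V_w)·°P
V_w = 21.3·((1.083−1)/(1.063−1)−1) = 6.7619
V_final = 21.3 + 6.7619 = 28.0619
°P = 259 − 259/1.063 = 15.3500
cells = 0.91·28.0619·15.3500

391.9815 billion cells


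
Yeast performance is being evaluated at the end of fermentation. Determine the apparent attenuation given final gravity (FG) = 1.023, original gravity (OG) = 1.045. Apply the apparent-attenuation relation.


AA = (OG − FG)/(OG − 1) · 100
AA = (1.045 − 1.023)/(1.045 − 1) · 100

48.8889 %


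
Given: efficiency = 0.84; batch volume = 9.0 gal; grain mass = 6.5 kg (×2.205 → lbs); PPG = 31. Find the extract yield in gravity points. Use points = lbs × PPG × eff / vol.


lbs = 6.5 × 2.205 = 14.3325
points = 14.3325 × 31 × 0.84 / 9.0

41.4687 points


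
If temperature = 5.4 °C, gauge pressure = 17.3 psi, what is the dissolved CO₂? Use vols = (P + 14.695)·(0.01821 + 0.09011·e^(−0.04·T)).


vols = (17.3 + 14.695)·(0.01821 + 0.09011·e^(−0.04·5.4))

2.9056 volumes


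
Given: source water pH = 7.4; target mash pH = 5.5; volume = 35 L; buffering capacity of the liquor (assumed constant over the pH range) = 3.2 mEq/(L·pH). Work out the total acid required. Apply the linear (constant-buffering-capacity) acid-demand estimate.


acid = buffering capacity · (pH_source − pH_target) · V
acid = 3.2 · (7.4 − 5.5) · 35

212.8000 mEq


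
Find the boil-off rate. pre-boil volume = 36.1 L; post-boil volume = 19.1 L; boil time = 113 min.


rate = (V_pre − V_post) / (t_min/60)
rate = (36.1 − 19.1) / (113/60)

9.0265 L/hr


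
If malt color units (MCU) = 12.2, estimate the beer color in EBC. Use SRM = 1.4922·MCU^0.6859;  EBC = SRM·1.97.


SRM = 1.4922·12.2^0.6859 = 8.2978
EBC = 8.2978·1.97

16.3466 EBC


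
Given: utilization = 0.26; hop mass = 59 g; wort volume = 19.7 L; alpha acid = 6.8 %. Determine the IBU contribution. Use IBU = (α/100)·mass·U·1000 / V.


IBU = (6.8/100)·59·0.26·1000 / 19.7

52.9503 IBU


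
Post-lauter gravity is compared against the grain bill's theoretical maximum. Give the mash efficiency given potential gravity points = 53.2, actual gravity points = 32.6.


efficiency = actual / potential × 100
efficiency = 32.6 / 53.2 × 100

61.2782 %


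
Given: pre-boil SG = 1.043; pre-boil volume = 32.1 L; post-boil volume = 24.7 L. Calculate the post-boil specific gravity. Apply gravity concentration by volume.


SG_post = 1 + (SG_pre − 1)·V_pre/V_post
pts_pre = (1.043 − 1)·1000 = 43.0000
pts_post = 43.0000·32.1/24.7 = 55.8826
SG_post = 1 + 55.8826/1000

1.0559


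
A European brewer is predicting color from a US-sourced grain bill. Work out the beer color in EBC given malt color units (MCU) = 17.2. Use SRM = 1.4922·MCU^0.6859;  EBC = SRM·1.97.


SRM = 1.4922·17.2^0.6859 = 10.5021
EBC = 10.5021·1.97

20.6891 EBC


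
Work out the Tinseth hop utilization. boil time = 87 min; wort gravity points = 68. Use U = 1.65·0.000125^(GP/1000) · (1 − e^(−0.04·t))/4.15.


bigness = 1.65·0.000125^(68/1000) = 0.8955
boil_factor = (1 − e^(−0.04·87))/4.15 = 0.2335
U = 0.8955 · 0.2335

0.2091


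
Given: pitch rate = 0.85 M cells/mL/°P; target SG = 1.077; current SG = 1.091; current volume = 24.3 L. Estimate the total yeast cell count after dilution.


V_w = V·((SG_c−1)/(SG_t−1)−1);  °P = 259 − 259/SG_t;  cells = rate·(V+V_w)·°P
V_w = 24.3·((1.091−1)/(1.077−1)−1) = 4.4182
V_final = 24.3 + 4.4182 = 28.7182
°P = 259 − 259/1.077 = 18.5172
cells = 0.85·28.7182·18.5172

452.0127 billion cells


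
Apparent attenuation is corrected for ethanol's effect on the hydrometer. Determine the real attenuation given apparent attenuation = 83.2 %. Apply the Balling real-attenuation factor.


RA = AA · 0.8192
RA = 83.2 · 0.8192

68.1574 %


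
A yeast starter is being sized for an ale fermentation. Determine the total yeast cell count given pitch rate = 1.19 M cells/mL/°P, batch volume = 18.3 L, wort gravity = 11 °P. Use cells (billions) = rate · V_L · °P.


cells = 1.19 · 18.3 · 11

239.5470 billion cells


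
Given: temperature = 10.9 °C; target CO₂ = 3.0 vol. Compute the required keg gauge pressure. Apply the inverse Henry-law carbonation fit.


psi = vols/(0.01821 + 0.09011·e^(−0.04·T)) − 14.695
psi = 3.0/(0.01821 + 0.09011·e^(−0.04·10.9)) − 14.695

24.5326 psi


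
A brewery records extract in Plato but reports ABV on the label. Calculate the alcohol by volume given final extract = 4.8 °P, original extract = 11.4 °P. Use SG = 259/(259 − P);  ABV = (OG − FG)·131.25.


OG = 259/(259 − 11.4) = 1.0460
FG = 259/(259 − 4.8) = 1.0189
ABV = (1.0460 − 1.0189)·131.25

3.5646 % ABV


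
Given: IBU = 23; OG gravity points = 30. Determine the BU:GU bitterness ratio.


BU:GU = IBU / OG_points
BU:GU = 23 / 30

0.7667


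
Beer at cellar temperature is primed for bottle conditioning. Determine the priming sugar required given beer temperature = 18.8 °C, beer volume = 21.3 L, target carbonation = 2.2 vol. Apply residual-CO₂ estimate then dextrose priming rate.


residual = 14.695·(0.01821 + 0.09011·e^(−0.04·T));  sugar = (target − residual)·4.0·V
residual = 14.695·(0.01821 + 0.09011·e^(−0.04·18.8)) = 0.8918
sugar = (2.2 − 0.8918)·4.0·21.3

111.4554 g


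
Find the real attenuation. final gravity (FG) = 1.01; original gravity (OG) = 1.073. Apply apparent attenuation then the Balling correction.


AA = (OG−FG)/(OG−1)·100;  RA = AA·0.8192
AA = (1.073 − 1.01)/(1.073 − 1)·100 = 86.3014
RA = 86.3014·0.8192

70.6981 %


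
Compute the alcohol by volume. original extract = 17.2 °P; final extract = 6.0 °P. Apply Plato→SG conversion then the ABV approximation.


SG = 259/(259 − P);  ABV = (OG − FG)·131.25
OG = 259/(259 − 17.2) = 1.0711
FG = 259/(259 − 6.0) = 1.0237
ABV = (1.0711 − 1.0237)·131.25

6.2236 % ABV


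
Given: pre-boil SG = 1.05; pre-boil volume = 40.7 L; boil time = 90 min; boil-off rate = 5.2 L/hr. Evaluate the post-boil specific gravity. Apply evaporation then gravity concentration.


V_post = V_pre − rate·(t/60);  SG_post = 1 + (SG_pre−1)·V_pre/V_post
V_post = 40.7 − 5.2·(90/60) = 32.9000
SG_post = 1 + (1.05 − 1)·40.7/32.9000

1.0619


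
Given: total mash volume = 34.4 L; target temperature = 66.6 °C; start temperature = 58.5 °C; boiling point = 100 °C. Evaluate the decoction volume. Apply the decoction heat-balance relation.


V_dec = V_total·(T_target − T_start)/(T_boil − T_start)
V_dec = 34.4·(66.6 − 58.5)/(100 − 58.5)

6.7142 L


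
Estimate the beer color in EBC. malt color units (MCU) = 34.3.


SRM = 1.4922·MCU^0.6859;  EBC = SRM·1.97
SRM = 1.4922·34.3^0.6859 = 16.8611
EBC = 16.8611·1.97

33.2163 EBC


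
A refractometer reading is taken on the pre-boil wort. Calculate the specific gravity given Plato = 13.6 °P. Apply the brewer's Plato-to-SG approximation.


SG = 259/(259 − P)
SG = 259/(259 − 13.6)

1.0554


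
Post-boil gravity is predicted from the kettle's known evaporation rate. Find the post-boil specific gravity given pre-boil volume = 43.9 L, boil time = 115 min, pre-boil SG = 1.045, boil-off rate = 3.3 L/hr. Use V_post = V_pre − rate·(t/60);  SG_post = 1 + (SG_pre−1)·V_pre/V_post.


V_post = 43.9 − 3.3·(115/60) = 37.5750
SG_post = 1 + (1.045 − 1)·43.9/37.5750

1.0526


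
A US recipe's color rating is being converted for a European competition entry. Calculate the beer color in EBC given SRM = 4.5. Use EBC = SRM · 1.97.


EBC = 4.5 · 1.97

8.8650 EBC


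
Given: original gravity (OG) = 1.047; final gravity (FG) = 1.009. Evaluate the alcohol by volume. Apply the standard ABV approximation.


ABV = (OG − FG) · 131.25
ABV = (1.047 − 1.009) · 131.25

4.9875 % ABV


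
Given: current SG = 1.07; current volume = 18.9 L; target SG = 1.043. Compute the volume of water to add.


V_water = V·((SG_curr − 1)/(SG_target − 1) − 1)
V_water = 18.9·((1.07 − 1)/(1.043 − 1) − 1)

11.8674 L


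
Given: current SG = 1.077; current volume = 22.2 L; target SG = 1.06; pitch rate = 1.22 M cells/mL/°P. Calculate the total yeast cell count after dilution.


V_w = V·((SG_c−1)/(SG_t−1)−1);  °P = 259 − 259/SG_t;  cells = rate·(V+V_w)·°P
V_w = 22.2·((1.077−1)/(1.06−1)−1) = 6.2900
V_final = 22.2 + 6.2900 = 28.4900
°P = 259 − 259/1.06 = 14.6604
cells = 1.22·28.4900·14.6604

509.5625 billion cells


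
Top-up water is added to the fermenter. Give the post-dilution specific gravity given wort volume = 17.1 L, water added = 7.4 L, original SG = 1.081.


SG_new = 1 + (SG_old − 1)·V_old/(V_old + V_water)
pts = (1.081 − 1)·1000·17.1/(17.1 + 7.4) = 56.5347
SG_new = 1 + 56.5347/1000

1.0565


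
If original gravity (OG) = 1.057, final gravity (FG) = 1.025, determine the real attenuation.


AA = (OG−FG)/(OG−1)·100;  RA = AA·0.8192
AA = (1.057 − 1.025)/(1.057 − 1)·100 = 56.1404
RA = 56.1404·0.8192

45.9902 %


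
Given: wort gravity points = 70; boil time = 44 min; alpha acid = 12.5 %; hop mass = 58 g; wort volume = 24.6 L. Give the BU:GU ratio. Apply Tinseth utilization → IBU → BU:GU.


U = 1.65·0.000125^(GP/1000)·(1−e^(−0.04t))/4.15;  IBU = (α/100)·m·U·1000/V;  BU:GU = IBU/GP
U = 1.65·0.000125^(70/1000)·(1−e^(−0.04·44))/4.15 = 0.1755
IBU = (12.5/100)·58·0.1755·1000/24.6 = 51.7165
BU:GU = 51.7165/70

0.7388


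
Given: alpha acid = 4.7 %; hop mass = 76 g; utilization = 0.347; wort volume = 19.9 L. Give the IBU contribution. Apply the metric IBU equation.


IBU = (α/100)·mass·U·1000 / V
IBU = (4.7/100)·76·0.347·1000 / 19.9

62.2856 IBU


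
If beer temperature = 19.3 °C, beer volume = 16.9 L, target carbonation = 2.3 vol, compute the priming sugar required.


residual = 14.695·(0.01821 + 0.09011·e^(−0.04·T));  sugar = (target − residual)·4.0·V
residual = 14.695·(0.01821 + 0.09011·e^(−0.04·19.3)) = 0.8795
sugar = (2.3 − 0.8795)·4.0·16.9

96.0273 g


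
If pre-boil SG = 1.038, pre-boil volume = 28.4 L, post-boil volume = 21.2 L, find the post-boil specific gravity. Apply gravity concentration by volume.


SG_post = 1 + (SG_pre − 1)·V_pre/V_post
pts_pre = (1.038 − 1)·1000 = 38.0000
pts_post = 38.0000·28.4/21.2 = 50.9057
SG_post = 1 + 50.9057/1000

1.0509


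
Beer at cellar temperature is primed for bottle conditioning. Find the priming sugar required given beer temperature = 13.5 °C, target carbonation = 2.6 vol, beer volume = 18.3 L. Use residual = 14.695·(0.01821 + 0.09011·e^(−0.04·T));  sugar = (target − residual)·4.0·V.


residual = 14.695·(0.01821 + 0.09011·e^(−0.04·13.5)) = 1.0393
sugar = (2.6 − 1.0393)·4.0·18.3

114.2468 g


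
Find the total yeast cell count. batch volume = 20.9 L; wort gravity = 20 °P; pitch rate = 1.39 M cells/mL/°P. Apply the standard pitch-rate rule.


cells (billions) = rate · V_L · °P
cells = 1.39 · 20.9 · 20

581.0200 billion cells


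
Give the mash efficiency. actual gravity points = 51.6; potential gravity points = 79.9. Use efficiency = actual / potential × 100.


efficiency = 51.6 / 79.9 × 100

64.5807 %


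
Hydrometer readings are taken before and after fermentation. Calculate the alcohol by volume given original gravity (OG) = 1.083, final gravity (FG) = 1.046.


ABV = (OG − FG) · 131.25
ABV = (1.083 − 1.046) · 131.25

4.8562 % ABV


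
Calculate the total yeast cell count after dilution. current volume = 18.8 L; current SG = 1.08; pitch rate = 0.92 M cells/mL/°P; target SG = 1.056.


V_w = V·((SG_c−1)/(SG_t−1)−1);  °P = 259 − 259/SG_t;  cells = rate·(V+V_w)·°P
V_w = 18.8·((1.08−1)/(1.056−1)−1) = 8.0571
V_final = 18.8 + 8.0571 = 26.8571
°P = 259 − 259/1.056 = 13.7348
cells = 0.92·26.8571·13.7348

339.3685 billion cells


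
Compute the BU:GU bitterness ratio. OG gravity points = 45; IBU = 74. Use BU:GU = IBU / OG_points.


BU:GU = 74 / 45

1.6444


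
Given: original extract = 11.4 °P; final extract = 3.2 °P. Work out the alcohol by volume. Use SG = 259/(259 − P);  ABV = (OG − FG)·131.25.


OG = 259/(259 − 11.4) = 1.0460
FG = 259/(259 − 3.2) = 1.0125
ABV = (1.0460 − 1.0125)·131.25

4.4011 % ABV


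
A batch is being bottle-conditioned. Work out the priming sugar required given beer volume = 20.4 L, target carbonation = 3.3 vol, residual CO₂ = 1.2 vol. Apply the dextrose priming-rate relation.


sugar = (target − residual)·4.0·V
sugar = (3.3 − 1.2)·4.0·20.4

171.3600 g


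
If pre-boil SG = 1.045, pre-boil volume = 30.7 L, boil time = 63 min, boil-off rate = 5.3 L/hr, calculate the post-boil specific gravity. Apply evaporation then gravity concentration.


V_post = V_pre − rate·(t/60);  SG_post = 1 + (SG_pre−1)·V_pre/V_post
V_post = 30.7 − 5.3·(63/60) = 25.1350
SG_post = 1 + (1.045 − 1)·30.7/25.1350

1.0550


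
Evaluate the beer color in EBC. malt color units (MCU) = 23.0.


SRM = 1.4922·MCU^0.6859;  EBC = SRM·1.97
SRM = 1.4922·23.0^0.6859 = 12.8185
EBC = 12.8185·1.97

25.2524 EBC


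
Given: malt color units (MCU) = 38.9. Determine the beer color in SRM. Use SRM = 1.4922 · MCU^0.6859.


SRM = 1.4922 · 38.9^0.6859

18.3812 SRM


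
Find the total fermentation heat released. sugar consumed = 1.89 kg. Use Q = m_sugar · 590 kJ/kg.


Q = 1.89 · 590

1115.1000 kJ


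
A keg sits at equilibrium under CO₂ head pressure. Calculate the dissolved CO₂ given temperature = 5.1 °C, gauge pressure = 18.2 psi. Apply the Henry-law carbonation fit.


vols = (P + 14.695)·(0.01821 + 0.09011·e^(−0.04·T))
vols = (18.2 + 14.695)·(0.01821 + 0.09011·e^(−0.04·5.1))

3.0162 volumes


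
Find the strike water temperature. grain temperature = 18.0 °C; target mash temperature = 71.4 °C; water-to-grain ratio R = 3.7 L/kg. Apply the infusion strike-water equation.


T_strike = (0.41/R)·(T_mash − T_grain) + T_mash
T_strike = (0.41/3.7)·(71.4 − 18.0) + 71.4

77.3173 °C


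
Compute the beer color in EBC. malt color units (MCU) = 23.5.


SRM = 1.4922·MCU^0.6859;  EBC = SRM·1.97
SRM = 1.4922·23.5^0.6859 = 13.0090
EBC = 13.0090·1.97

25.6276 EBC


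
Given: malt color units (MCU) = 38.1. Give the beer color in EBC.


SRM = 1.4922·MCU^0.6859;  EBC = SRM·1.97
SRM = 1.4922·38.1^0.6859 = 18.1211
EBC = 18.1211·1.97

35.6985 EBC


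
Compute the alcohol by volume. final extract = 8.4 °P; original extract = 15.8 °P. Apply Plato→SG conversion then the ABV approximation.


SG = 259/(259 − P);  ABV = (OG − FG)·131.25
OG = 259/(259 − 15.8) = 1.0650
FG = 259/(259 − 8.4) = 1.0335
ABV = (1.0650 − 1.0335)·131.25

4.1275 % ABV


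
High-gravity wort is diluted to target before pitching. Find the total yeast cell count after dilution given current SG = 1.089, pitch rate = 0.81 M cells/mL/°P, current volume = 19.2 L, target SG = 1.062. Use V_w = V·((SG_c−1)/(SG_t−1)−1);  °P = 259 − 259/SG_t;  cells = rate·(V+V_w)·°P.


V_w = 19.2·((1.089−1)/(1.062−1)−1) = 8.3613
V_final = 19.2 + 8.3613 = 27.5613
°P = 259 − 259/1.062 = 15.1205
cells = 0.81·27.5613·15.1205

337.5604 billion cells


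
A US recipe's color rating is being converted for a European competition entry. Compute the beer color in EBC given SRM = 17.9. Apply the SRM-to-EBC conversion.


EBC = SRM · 1.97
EBC = 17.9 · 1.97

35.2630 EBC


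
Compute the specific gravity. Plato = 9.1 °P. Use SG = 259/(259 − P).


SG = 259/(259 − 9.1)

1.0364


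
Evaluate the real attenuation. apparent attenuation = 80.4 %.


RA = AA · 0.8192
RA = 80.4 · 0.8192

65.8637 %


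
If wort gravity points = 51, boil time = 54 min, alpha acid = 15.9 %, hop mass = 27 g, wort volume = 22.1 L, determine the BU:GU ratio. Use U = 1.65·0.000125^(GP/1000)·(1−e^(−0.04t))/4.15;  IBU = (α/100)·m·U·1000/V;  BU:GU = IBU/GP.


U = 1.65·0.000125^(51/1000)·(1−e^(−0.04·54))/4.15 = 0.2224
IBU = (15.9/100)·27·0.2224·1000/22.1 = 43.2047
BU:GU = 43.2047/51

0.8472


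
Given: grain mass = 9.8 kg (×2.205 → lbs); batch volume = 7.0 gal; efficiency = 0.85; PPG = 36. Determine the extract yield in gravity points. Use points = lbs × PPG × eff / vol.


lbs = 9.8 × 2.205 = 21.6090
points = 21.6090 × 36 × 0.85 / 7.0

94.4622 points


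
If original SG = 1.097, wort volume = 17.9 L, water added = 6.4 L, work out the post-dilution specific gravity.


SG_new = 1 + (SG_old − 1)·V_old/(V_old + V_water)
pts = (1.097 − 1)·1000·17.9/(17.9 + 6.4) = 71.4527
SG_new = 1 + 71.4527/1000

1.0715


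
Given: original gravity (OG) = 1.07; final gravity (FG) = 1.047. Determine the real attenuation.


AA = (OG−FG)/(OG−1)·100;  RA = AA·0.8192
AA = (1.07 − 1.047)/(1.07 − 1)·100 = 32.8571
RA = 32.8571·0.8192

26.9166 %


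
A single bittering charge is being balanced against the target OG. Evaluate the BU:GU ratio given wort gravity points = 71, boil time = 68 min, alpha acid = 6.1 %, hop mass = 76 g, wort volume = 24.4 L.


U = 1.65·0.000125^(GP/1000)·(1−e^(−0.04t))/4.15;  IBU = (α/100)·m·U·1000/V;  BU:GU = IBU/GP
U = 1.65·0.000125^(71/1000)·(1−e^(−0.04·68))/4.15 = 0.1962
IBU = (6.1/100)·76·0.1962·1000/24.4 = 37.2799
BU:GU = 37.2799/71

0.5251


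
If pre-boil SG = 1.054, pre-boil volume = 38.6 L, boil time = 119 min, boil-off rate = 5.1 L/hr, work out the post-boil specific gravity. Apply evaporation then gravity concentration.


V_post = V_pre − rate·(t/60);  SG_post = 1 + (SG_pre−1)·V_pre/V_post
V_post = 38.6 − 5.1·(119/60) = 28.4850
SG_post = 1 + (1.054 − 1)·38.6/28.4850

1.0732


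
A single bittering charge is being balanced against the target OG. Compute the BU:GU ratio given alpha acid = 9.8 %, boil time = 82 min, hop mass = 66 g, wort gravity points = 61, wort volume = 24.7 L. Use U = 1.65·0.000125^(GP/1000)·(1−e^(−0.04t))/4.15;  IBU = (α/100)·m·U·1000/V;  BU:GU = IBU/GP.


U = 1.65·0.000125^(61/1000)·(1−e^(−0.04·82))/4.15 = 0.2212
IBU = (9.8/100)·66·0.2212·1000/24.7 = 57.9113
BU:GU = 57.9113/61

0.9494


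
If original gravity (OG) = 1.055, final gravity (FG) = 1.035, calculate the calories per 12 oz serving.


ABW = (OG−FG)·131.25·0.79/FG;  °P = 259 − 259/SG (for OG→OE and FG→AE);  RE = 0.1808·OE + 0.8192·AE;  Cal = (6.9·ABW + 4·(RE−0.1))·FG·3.55
ABW = (1.055 − 1.035)·131.25·0.79/1.035 = 2.0036
OE = 259 − 259/1.055 = 13.5024 °P
AE = 259 − 259/1.035 = 8.7585 °P
RE = 0.1808·13.5024 + 0.8192·8.7585 = 9.6162 °P
Cal = (6.9·2.0036 + 4·(9.6162−0.1))·1.035·3.55

190.6554 kcal


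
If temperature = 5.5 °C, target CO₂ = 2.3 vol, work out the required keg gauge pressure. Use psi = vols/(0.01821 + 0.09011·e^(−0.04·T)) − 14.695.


psi = 2.3/(0.01821 + 0.09011·e^(−0.04·5.5)) − 14.695

10.7124 psi


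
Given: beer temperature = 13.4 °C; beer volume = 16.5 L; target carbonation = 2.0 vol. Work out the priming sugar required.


residual = 14.695·(0.01821 + 0.09011·e^(−0.04·T));  sugar = (target − residual)·4.0·V
residual = 14.695·(0.01821 + 0.09011·e^(−0.04·13.4)) = 1.0423
sugar = (2.0 − 1.0423)·4.0·16.5

63.2053 g


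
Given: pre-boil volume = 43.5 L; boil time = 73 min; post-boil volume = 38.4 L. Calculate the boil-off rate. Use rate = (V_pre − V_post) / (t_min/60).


rate = (43.5 − 38.4) / (73/60)

4.1918 L/hr


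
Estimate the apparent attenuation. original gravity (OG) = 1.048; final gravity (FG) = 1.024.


AA = (OG − FG)/(OG − 1) · 100
AA = (1.048 − 1.024)/(1.048 − 1) · 100

50.0000 %


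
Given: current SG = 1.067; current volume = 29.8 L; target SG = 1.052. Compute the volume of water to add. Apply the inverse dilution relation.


V_water = V·((SG_curr − 1)/(SG_target − 1) − 1)
V_water = 29.8·((1.067 − 1)/(1.052 − 1) − 1)

8.5962 L


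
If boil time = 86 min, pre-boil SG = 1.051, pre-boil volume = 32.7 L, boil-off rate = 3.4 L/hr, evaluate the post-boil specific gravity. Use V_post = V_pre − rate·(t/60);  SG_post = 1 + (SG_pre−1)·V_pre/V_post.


V_post = 32.7 − 3.4·(86/60) = 27.8267
SG_post = 1 + (1.051 − 1)·32.7/27.8267

1.0599


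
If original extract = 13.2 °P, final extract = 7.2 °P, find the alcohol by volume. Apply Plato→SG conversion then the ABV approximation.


SG = 259/(259 − P);  ABV = (OG − FG)·131.25
OG = 259/(259 − 13.2) = 1.0537
FG = 259/(259 − 7.2) = 1.0286
ABV = (1.0537 − 1.0286)·131.25

3.2954 % ABV


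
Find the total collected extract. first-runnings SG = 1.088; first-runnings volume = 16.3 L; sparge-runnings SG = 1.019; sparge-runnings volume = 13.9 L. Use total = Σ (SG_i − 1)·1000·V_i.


first = (1.088 − 1)·1000·16.3 = 1434.4000
sparge = (1.019 − 1)·1000·13.9 = 264.1000
total = 1434.4000 + 264.1000

1698.5000 gravity·L


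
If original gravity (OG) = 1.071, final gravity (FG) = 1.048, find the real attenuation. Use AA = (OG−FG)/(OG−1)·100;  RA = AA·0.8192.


AA = (1.071 − 1.048)/(1.071 − 1)·100 = 32.3944
RA = 32.3944·0.8192

26.5375 %


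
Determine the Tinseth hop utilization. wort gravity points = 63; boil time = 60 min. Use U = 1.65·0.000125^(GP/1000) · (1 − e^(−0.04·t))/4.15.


bigness = 1.65·0.000125^(63/1000) = 0.9367
boil_factor = (1 − e^(−0.04·60))/4.15 = 0.2191
U = 0.9367 · 0.2191

0.2052


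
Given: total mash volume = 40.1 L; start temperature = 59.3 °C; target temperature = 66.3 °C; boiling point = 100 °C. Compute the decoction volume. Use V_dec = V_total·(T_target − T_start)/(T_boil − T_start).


V_dec = 40.1·(66.3 − 59.3)/(100 − 59.3)

6.8968 L


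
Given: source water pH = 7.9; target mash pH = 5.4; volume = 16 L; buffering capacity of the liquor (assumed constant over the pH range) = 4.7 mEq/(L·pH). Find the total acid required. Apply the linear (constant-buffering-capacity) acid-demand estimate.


acid = buffering capacity · (pH_source − pH_target) · V
acid = 4.7 · (7.9 − 5.4) · 16

188.0000 mEq


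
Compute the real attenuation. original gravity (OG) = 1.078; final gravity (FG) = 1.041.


AA = (OG−FG)/(OG−1)·100;  RA = AA·0.8192
AA = (1.078 − 1.041)/(1.078 − 1)·100 = 47.4359
RA = 47.4359·0.8192

38.8595 %


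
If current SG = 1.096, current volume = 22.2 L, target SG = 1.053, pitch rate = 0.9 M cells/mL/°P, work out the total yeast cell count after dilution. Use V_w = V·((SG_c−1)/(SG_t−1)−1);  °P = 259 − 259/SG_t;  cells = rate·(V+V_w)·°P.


V_w = 22.2·((1.096−1)/(1.053−1)−1) = 18.0113
V_final = 22.2 + 18.0113 = 40.2113
°P = 259 − 259/1.053 = 13.0361
cells = 0.9·40.2113·13.0361

471.7785 billion cells


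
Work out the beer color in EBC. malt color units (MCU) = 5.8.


SRM = 1.4922·MCU^0.6859;  EBC = SRM·1.97
SRM = 1.4922·5.8^0.6859 = 4.9827
EBC = 4.9827·1.97

9.8159 EBC


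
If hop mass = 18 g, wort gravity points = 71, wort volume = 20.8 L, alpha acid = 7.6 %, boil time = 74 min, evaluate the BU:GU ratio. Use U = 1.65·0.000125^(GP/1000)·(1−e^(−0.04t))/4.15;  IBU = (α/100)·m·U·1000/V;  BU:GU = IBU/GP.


U = 1.65·0.000125^(71/1000)·(1−e^(−0.04·74))/4.15 = 0.1992
IBU = (7.6/100)·18·0.1992·1000/20.8 = 13.0988
BU:GU = 13.0988/71

0.1845


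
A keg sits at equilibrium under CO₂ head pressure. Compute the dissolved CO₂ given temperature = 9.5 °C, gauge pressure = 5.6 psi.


vols = (P + 14.695)·(0.01821 + 0.09011·e^(−0.04·T))
vols = (5.6 + 14.695)·(0.01821 + 0.09011·e^(−0.04·9.5))

1.6202 volumes


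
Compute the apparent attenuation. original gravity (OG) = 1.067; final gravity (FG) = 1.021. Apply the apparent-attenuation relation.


AA = (OG − FG)/(OG − 1) · 100
AA = (1.067 − 1.021)/(1.067 − 1) · 100

68.6567 %


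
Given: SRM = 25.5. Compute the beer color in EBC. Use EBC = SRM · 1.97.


EBC = 25.5 · 1.97

50.2350 EBC


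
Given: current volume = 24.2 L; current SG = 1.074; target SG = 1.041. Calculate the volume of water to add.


V_water = V·((SG_curr − 1)/(SG_target − 1) − 1)
V_water = 24.2·((1.074 − 1)/(1.041 − 1) − 1)

19.4780 L


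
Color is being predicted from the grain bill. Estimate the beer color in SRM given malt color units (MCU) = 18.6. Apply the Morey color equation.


SRM = 1.4922 · MCU^0.6859
SRM = 1.4922 · 18.6^0.6859

11.0812 SRM


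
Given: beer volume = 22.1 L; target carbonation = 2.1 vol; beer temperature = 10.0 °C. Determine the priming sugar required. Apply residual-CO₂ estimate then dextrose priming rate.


residual = 14.695·(0.01821 + 0.09011·e^(−0.04·T));  sugar = (target − residual)·4.0·V
residual = 14.695·(0.01821 + 0.09011·e^(−0.04·10.0)) = 1.1552
sugar = (2.1 − 1.1552)·4.0·22.1

83.5193 g


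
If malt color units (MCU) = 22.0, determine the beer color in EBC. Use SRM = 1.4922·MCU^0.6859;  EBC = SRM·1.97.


SRM = 1.4922·22.0^0.6859 = 12.4335
EBC = 12.4335·1.97

24.4941 EBC


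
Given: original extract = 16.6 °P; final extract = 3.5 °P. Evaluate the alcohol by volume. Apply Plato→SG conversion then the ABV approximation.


SG = 259/(259 − P);  ABV = (OG − FG)·131.25
OG = 259/(259 − 16.6) = 1.0685
FG = 259/(259 − 3.5) = 1.0137
ABV = (1.0685 − 1.0137)·131.25

7.1903 % ABV


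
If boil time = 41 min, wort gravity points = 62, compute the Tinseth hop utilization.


U = 1.65·0.000125^(GP/1000) · (1 − e^(−0.04·t))/4.15
bigness = 1.65·0.000125^(62/1000) = 0.9451
boil_factor = (1 − e^(−0.04·41))/4.15 = 0.1942
U = 0.9451 · 0.1942

0.1836


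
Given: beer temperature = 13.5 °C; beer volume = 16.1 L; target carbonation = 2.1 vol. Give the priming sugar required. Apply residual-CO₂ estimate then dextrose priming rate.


residual = 14.695·(0.01821 + 0.09011·e^(−0.04·T));  sugar = (target − residual)·4.0·V
residual = 14.695·(0.01821 + 0.09011·e^(−0.04·13.5)) = 1.0393
sugar = (2.1 − 1.0393)·4.0·16.1

68.3122 g


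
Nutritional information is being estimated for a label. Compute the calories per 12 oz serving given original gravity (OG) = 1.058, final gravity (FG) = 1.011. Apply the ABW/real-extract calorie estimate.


ABW = (OG−FG)·131.25·0.79/FG;  °P = 259 − 259/SG (for OG→OE and FG→AE);  RE = 0.1808·OE + 0.8192·AE;  Cal = (6.9·ABW + 4·(RE−0.1))·FG·3.55
ABW = (1.058 − 1.011)·131.25·0.79/1.011 = 4.8203
OE = 259 − 259/1.058 = 14.1985 °P
AE = 259 − 259/1.011 = 2.8180 °P
RE = 0.1808·14.1985 + 0.8192·2.8180 = 4.8756 °P
Cal = (6.9·4.8203 + 4·(4.8756−0.1))·1.011·3.55

187.9312 kcal


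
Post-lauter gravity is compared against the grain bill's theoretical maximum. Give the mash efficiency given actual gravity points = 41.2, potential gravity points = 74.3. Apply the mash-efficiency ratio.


efficiency = actual / potential × 100
efficiency = 41.2 / 74.3 × 100

55.4509 %


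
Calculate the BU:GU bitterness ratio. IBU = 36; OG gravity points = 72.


BU:GU = IBU / OG_points
BU:GU = 36 / 72

0.5000


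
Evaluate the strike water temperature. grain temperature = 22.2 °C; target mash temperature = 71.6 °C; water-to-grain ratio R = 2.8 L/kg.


T_strike = (0.41/R)·(T_mash − T_grain) + T_mash
T_strike = (0.41/2.8)·(71.6 − 22.2) + 71.6

78.8336 °C


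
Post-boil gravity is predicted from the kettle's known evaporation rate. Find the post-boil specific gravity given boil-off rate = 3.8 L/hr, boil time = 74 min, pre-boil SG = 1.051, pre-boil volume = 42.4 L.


V_post = V_pre − rate·(t/60);  SG_post = 1 + (SG_pre−1)·V_pre/V_post
V_post = 42.4 − 3.8·(74/60) = 37.7133
SG_post = 1 + (1.051 − 1)·42.4/37.7133

1.0573


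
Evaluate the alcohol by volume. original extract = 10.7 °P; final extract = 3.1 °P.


SG = 259/(259 − P);  ABV = (OG − FG)·131.25
OG = 259/(259 − 10.7) = 1.0431
FG = 259/(259 − 3.1) = 1.0121
ABV = (1.0431 − 1.0121)·131.25

4.0660 % ABV


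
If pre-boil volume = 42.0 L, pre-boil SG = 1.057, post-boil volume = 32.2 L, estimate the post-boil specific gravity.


SG_post = 1 + (SG_pre − 1)·V_pre/V_post
pts_pre = (1.057 − 1)·1000 = 57.0000
pts_post = 57.0000·42.0/32.2 = 74.3478
SG_post = 1 + 74.3478/1000

1.0743


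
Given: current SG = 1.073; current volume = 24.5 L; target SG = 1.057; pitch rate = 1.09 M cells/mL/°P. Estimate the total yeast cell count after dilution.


V_w = V·((SG_c−1)/(SG_t−1)−1);  °P = 259 − 259/SG_t;  cells = rate·(V+V_w)·°P
V_w = 24.5·((1.073−1)/(1.057−1)−1) = 6.8772
V_final = 24.5 + 6.8772 = 31.3772
°P = 259 − 259/1.057 = 13.9669
cells = 1.09·31.3772·13.9669

477.6835 billion cells


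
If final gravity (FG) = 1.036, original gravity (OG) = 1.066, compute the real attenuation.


AA = (OG−FG)/(OG−1)·100;  RA = AA·0.8192
AA = (1.066 − 1.036)/(1.066 − 1)·100 = 45.4545
RA = 45.4545·0.8192

37.2364 %


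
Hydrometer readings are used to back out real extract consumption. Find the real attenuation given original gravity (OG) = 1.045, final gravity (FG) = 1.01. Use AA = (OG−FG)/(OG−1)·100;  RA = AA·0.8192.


AA = (1.045 − 1.01)/(1.045 − 1)·100 = 77.7778
RA = 77.7778·0.8192

63.7156 %


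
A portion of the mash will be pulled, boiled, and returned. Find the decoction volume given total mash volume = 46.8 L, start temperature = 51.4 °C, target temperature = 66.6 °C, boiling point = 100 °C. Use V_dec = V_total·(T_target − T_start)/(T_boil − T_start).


V_dec = 46.8·(66.6 − 51.4)/(100 − 51.4)

14.6370 L


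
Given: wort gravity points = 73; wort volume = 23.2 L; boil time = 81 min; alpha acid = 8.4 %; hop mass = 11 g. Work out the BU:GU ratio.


U = 1.65·0.000125^(GP/1000)·(1−e^(−0.04t))/4.15;  IBU = (α/100)·m·U·1000/V;  BU:GU = IBU/GP
U = 1.65·0.000125^(73/1000)·(1−e^(−0.04·81))/4.15 = 0.1982
IBU = (8.4/100)·11·0.1982·1000/23.2 = 7.8948
BU:GU = 7.8948/73

0.1081


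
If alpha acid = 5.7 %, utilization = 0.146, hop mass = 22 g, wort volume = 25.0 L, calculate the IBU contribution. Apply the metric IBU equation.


IBU = (α/100)·mass·U·1000 / V
IBU = (5.7/100)·22·0.146·1000 / 25.0

7.3234 IBU


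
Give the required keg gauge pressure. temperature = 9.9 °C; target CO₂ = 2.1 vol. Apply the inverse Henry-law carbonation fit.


psi = vols/(0.01821 + 0.09011·e^(−0.04·T)) − 14.695
psi = 2.1/(0.01821 + 0.09011·e^(−0.04·9.9)) − 14.695

11.9363 psi


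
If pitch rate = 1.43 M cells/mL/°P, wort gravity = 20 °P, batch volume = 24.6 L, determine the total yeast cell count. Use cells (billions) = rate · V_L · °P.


cells = 1.43 · 24.6 · 20

703.5600 billion cells


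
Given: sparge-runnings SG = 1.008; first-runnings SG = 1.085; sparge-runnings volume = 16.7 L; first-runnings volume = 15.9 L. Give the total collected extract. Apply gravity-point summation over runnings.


total = Σ (SG_i − 1)·1000·V_i
first = (1.085 − 1)·1000·15.9 = 1351.5000
sparge = (1.008 − 1)·1000·16.7 = 133.6000
total = 1351.5000 + 133.6000

1485.1000 gravity·L


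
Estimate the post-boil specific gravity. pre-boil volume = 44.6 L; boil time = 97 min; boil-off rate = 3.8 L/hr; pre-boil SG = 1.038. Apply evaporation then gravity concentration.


V_post = V_pre − rate·(t/60);  SG_post = 1 + (SG_pre−1)·V_pre/V_post
V_post = 44.6 − 3.8·(97/60) = 38.4567
SG_post = 1 + (1.038 − 1)·44.6/38.4567

1.0441


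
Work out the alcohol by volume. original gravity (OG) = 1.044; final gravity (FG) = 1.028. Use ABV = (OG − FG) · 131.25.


ABV = (1.044 − 1.028) · 131.25

2.1000 % ABV


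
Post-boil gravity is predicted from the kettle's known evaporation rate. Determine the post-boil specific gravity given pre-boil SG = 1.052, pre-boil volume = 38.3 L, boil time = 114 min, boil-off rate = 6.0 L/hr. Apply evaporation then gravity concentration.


V_post = V_pre − rate·(t/60);  SG_post = 1 + (SG_pre−1)·V_pre/V_post
V_post = 38.3 − 6.0·(114/60) = 26.9000
SG_post = 1 + (1.052 − 1)·38.3/26.9000

1.0740


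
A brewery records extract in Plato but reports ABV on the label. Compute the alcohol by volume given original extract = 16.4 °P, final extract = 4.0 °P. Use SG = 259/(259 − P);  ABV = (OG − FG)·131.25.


OG = 259/(259 − 16.4) = 1.0676
FG = 259/(259 − 4.0) = 1.0157
ABV = (1.0676 − 1.0157)·131.25

6.8138 % ABV


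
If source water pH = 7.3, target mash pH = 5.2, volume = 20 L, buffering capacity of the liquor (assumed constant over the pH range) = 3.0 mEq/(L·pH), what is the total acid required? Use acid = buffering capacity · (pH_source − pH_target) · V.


acid = 3.0 · (7.3 − 5.2) · 20

126.0000 mEq


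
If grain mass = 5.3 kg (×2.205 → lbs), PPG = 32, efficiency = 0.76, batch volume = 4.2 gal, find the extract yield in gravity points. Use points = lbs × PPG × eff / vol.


lbs = 5.3 × 2.205 = 11.6865
points = 11.6865 × 32 × 0.76 / 4.2

67.6704 points


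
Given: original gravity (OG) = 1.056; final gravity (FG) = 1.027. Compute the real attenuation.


AA = (OG−FG)/(OG−1)·100;  RA = AA·0.8192
AA = (1.056 − 1.027)/(1.056 − 1)·100 = 51.7857
RA = 51.7857·0.8192

42.4229 %


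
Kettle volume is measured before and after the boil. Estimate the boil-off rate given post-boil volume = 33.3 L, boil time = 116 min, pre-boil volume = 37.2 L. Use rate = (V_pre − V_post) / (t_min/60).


rate = (37.2 − 33.3) / (116/60)

2.0172 L/hr


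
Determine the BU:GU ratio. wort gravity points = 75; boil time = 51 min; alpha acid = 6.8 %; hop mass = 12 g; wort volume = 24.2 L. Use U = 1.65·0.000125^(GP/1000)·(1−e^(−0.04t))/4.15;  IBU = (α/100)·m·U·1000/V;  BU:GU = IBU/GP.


U = 1.65·0.000125^(75/1000)·(1−e^(−0.04·51))/4.15 = 0.1763
IBU = (6.8/100)·12·0.1763·1000/24.2 = 5.9441
BU:GU = 5.9441/75

0.0793


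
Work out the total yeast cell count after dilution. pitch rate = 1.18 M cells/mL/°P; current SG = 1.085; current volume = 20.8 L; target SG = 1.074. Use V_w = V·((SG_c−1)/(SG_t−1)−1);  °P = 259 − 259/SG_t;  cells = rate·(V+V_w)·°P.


V_w = 20.8·((1.085−1)/(1.074−1)−1) = 3.0919
V_final = 20.8 + 3.0919 = 23.8919
°P = 259 − 259/1.074 = 17.8454
cells = 1.18·23.8919·17.8454

503.1063 billion cells
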